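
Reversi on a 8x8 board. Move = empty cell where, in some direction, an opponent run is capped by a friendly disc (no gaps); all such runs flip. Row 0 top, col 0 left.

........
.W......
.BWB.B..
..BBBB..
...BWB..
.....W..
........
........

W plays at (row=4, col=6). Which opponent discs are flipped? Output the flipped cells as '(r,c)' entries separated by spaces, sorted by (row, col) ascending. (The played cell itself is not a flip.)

Answer: (4,5)

Derivation:
Dir NW: opp run (3,5), next='.' -> no flip
Dir N: first cell '.' (not opp) -> no flip
Dir NE: first cell '.' (not opp) -> no flip
Dir W: opp run (4,5) capped by W -> flip
Dir E: first cell '.' (not opp) -> no flip
Dir SW: first cell 'W' (not opp) -> no flip
Dir S: first cell '.' (not opp) -> no flip
Dir SE: first cell '.' (not opp) -> no flip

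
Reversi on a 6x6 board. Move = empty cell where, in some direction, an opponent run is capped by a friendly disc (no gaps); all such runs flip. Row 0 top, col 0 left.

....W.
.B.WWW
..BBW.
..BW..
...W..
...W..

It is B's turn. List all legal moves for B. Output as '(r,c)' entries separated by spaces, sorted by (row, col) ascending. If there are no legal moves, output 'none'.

Answer: (0,3) (0,5) (2,5) (3,4) (4,4) (5,4)

Derivation:
(0,2): no bracket -> illegal
(0,3): flips 1 -> legal
(0,5): flips 1 -> legal
(1,2): no bracket -> illegal
(2,5): flips 1 -> legal
(3,4): flips 1 -> legal
(3,5): no bracket -> illegal
(4,2): no bracket -> illegal
(4,4): flips 1 -> legal
(5,2): no bracket -> illegal
(5,4): flips 1 -> legal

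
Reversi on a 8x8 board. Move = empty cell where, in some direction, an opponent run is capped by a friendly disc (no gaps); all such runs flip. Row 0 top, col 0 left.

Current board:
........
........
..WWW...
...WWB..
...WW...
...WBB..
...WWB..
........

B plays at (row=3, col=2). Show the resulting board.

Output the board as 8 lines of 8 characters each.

Place B at (3,2); scan 8 dirs for brackets.
Dir NW: first cell '.' (not opp) -> no flip
Dir N: opp run (2,2), next='.' -> no flip
Dir NE: opp run (2,3), next='.' -> no flip
Dir W: first cell '.' (not opp) -> no flip
Dir E: opp run (3,3) (3,4) capped by B -> flip
Dir SW: first cell '.' (not opp) -> no flip
Dir S: first cell '.' (not opp) -> no flip
Dir SE: opp run (4,3) capped by B -> flip
All flips: (3,3) (3,4) (4,3)

Answer: ........
........
..WWW...
..BBBB..
...BW...
...WBB..
...WWB..
........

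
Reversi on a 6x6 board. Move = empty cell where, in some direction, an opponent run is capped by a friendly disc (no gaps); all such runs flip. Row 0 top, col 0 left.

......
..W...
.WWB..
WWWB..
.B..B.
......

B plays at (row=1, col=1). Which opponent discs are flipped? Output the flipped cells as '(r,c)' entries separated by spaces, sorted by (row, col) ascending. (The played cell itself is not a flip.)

Dir NW: first cell '.' (not opp) -> no flip
Dir N: first cell '.' (not opp) -> no flip
Dir NE: first cell '.' (not opp) -> no flip
Dir W: first cell '.' (not opp) -> no flip
Dir E: opp run (1,2), next='.' -> no flip
Dir SW: first cell '.' (not opp) -> no flip
Dir S: opp run (2,1) (3,1) capped by B -> flip
Dir SE: opp run (2,2) capped by B -> flip

Answer: (2,1) (2,2) (3,1)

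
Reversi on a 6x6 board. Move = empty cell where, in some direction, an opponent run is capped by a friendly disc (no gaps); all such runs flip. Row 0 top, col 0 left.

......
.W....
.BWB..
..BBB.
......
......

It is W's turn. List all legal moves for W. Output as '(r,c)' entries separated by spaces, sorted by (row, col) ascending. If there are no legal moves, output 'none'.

Answer: (2,0) (2,4) (3,1) (4,2) (4,4)

Derivation:
(1,0): no bracket -> illegal
(1,2): no bracket -> illegal
(1,3): no bracket -> illegal
(1,4): no bracket -> illegal
(2,0): flips 1 -> legal
(2,4): flips 1 -> legal
(2,5): no bracket -> illegal
(3,0): no bracket -> illegal
(3,1): flips 1 -> legal
(3,5): no bracket -> illegal
(4,1): no bracket -> illegal
(4,2): flips 1 -> legal
(4,3): no bracket -> illegal
(4,4): flips 1 -> legal
(4,5): no bracket -> illegal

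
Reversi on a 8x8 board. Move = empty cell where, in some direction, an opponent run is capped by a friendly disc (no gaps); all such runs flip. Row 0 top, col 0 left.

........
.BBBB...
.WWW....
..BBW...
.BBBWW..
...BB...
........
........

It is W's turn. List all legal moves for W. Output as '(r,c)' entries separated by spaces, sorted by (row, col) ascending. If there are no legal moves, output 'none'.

(0,0): flips 1 -> legal
(0,1): flips 2 -> legal
(0,2): flips 1 -> legal
(0,3): flips 2 -> legal
(0,4): flips 1 -> legal
(0,5): flips 1 -> legal
(1,0): no bracket -> illegal
(1,5): no bracket -> illegal
(2,0): no bracket -> illegal
(2,4): no bracket -> illegal
(2,5): no bracket -> illegal
(3,0): no bracket -> illegal
(3,1): flips 2 -> legal
(4,0): flips 3 -> legal
(5,0): flips 2 -> legal
(5,1): no bracket -> illegal
(5,2): flips 3 -> legal
(5,5): no bracket -> illegal
(6,2): flips 1 -> legal
(6,3): flips 4 -> legal
(6,4): flips 1 -> legal
(6,5): flips 3 -> legal

Answer: (0,0) (0,1) (0,2) (0,3) (0,4) (0,5) (3,1) (4,0) (5,0) (5,2) (6,2) (6,3) (6,4) (6,5)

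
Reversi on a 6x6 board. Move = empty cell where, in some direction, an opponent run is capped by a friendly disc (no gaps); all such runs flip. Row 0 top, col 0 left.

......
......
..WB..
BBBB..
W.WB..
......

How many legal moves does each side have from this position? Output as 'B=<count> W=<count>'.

-- B to move --
(1,1): flips 1 -> legal
(1,2): flips 1 -> legal
(1,3): flips 1 -> legal
(2,1): flips 1 -> legal
(4,1): flips 1 -> legal
(5,0): flips 1 -> legal
(5,1): flips 1 -> legal
(5,2): flips 1 -> legal
(5,3): flips 1 -> legal
B mobility = 9
-- W to move --
(1,2): no bracket -> illegal
(1,3): no bracket -> illegal
(1,4): no bracket -> illegal
(2,0): flips 2 -> legal
(2,1): no bracket -> illegal
(2,4): flips 2 -> legal
(3,4): no bracket -> illegal
(4,1): no bracket -> illegal
(4,4): flips 2 -> legal
(5,2): no bracket -> illegal
(5,3): no bracket -> illegal
(5,4): no bracket -> illegal
W mobility = 3

Answer: B=9 W=3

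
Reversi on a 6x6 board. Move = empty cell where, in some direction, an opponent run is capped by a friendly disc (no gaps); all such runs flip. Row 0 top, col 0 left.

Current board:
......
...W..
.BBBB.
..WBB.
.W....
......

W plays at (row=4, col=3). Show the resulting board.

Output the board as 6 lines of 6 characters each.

Answer: ......
...W..
.BBWB.
..WWB.
.W.W..
......

Derivation:
Place W at (4,3); scan 8 dirs for brackets.
Dir NW: first cell 'W' (not opp) -> no flip
Dir N: opp run (3,3) (2,3) capped by W -> flip
Dir NE: opp run (3,4), next='.' -> no flip
Dir W: first cell '.' (not opp) -> no flip
Dir E: first cell '.' (not opp) -> no flip
Dir SW: first cell '.' (not opp) -> no flip
Dir S: first cell '.' (not opp) -> no flip
Dir SE: first cell '.' (not opp) -> no flip
All flips: (2,3) (3,3)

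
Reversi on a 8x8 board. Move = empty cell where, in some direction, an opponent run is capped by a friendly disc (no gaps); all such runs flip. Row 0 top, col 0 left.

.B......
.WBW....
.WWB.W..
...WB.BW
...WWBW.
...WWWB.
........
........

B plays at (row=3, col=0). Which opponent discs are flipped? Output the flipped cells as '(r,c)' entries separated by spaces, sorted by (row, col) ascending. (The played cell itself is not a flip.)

Dir NW: edge -> no flip
Dir N: first cell '.' (not opp) -> no flip
Dir NE: opp run (2,1) capped by B -> flip
Dir W: edge -> no flip
Dir E: first cell '.' (not opp) -> no flip
Dir SW: edge -> no flip
Dir S: first cell '.' (not opp) -> no flip
Dir SE: first cell '.' (not opp) -> no flip

Answer: (2,1)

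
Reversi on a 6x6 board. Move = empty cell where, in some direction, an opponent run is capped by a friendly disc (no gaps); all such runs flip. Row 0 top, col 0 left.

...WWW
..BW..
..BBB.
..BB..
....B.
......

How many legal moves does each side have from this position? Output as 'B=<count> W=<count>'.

Answer: B=2 W=5

Derivation:
-- B to move --
(0,2): flips 1 -> legal
(1,4): flips 1 -> legal
(1,5): no bracket -> illegal
B mobility = 2
-- W to move --
(0,1): no bracket -> illegal
(0,2): no bracket -> illegal
(1,1): flips 1 -> legal
(1,4): no bracket -> illegal
(1,5): no bracket -> illegal
(2,1): flips 1 -> legal
(2,5): no bracket -> illegal
(3,1): flips 1 -> legal
(3,4): no bracket -> illegal
(3,5): flips 1 -> legal
(4,1): no bracket -> illegal
(4,2): no bracket -> illegal
(4,3): flips 2 -> legal
(4,5): no bracket -> illegal
(5,3): no bracket -> illegal
(5,4): no bracket -> illegal
(5,5): no bracket -> illegal
W mobility = 5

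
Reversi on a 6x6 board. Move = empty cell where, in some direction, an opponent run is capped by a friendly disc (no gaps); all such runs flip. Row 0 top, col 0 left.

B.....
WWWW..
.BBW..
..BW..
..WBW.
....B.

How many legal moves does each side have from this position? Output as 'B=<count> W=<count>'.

Answer: B=12 W=5

Derivation:
-- B to move --
(0,1): flips 1 -> legal
(0,2): flips 1 -> legal
(0,3): flips 4 -> legal
(0,4): flips 1 -> legal
(1,4): flips 1 -> legal
(2,0): flips 1 -> legal
(2,4): flips 1 -> legal
(3,1): no bracket -> illegal
(3,4): flips 2 -> legal
(3,5): no bracket -> illegal
(4,1): flips 1 -> legal
(4,5): flips 1 -> legal
(5,1): no bracket -> illegal
(5,2): flips 1 -> legal
(5,3): no bracket -> illegal
(5,5): flips 2 -> legal
B mobility = 12
-- W to move --
(0,1): no bracket -> illegal
(2,0): flips 2 -> legal
(3,0): flips 1 -> legal
(3,1): flips 3 -> legal
(3,4): no bracket -> illegal
(4,1): flips 1 -> legal
(4,5): no bracket -> illegal
(5,2): no bracket -> illegal
(5,3): flips 1 -> legal
(5,5): no bracket -> illegal
W mobility = 5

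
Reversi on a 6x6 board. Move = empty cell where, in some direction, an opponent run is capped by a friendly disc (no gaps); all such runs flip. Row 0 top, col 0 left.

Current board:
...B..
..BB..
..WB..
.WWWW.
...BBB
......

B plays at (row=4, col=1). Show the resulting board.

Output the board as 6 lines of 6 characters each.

Answer: ...B..
..BB..
..WB..
.WBWW.
.B.BBB
......

Derivation:
Place B at (4,1); scan 8 dirs for brackets.
Dir NW: first cell '.' (not opp) -> no flip
Dir N: opp run (3,1), next='.' -> no flip
Dir NE: opp run (3,2) capped by B -> flip
Dir W: first cell '.' (not opp) -> no flip
Dir E: first cell '.' (not opp) -> no flip
Dir SW: first cell '.' (not opp) -> no flip
Dir S: first cell '.' (not opp) -> no flip
Dir SE: first cell '.' (not opp) -> no flip
All flips: (3,2)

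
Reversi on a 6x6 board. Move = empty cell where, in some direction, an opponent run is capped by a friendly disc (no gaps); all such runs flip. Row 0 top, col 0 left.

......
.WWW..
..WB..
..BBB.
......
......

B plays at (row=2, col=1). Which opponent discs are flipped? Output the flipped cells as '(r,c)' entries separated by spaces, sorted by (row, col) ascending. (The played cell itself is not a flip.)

Dir NW: first cell '.' (not opp) -> no flip
Dir N: opp run (1,1), next='.' -> no flip
Dir NE: opp run (1,2), next='.' -> no flip
Dir W: first cell '.' (not opp) -> no flip
Dir E: opp run (2,2) capped by B -> flip
Dir SW: first cell '.' (not opp) -> no flip
Dir S: first cell '.' (not opp) -> no flip
Dir SE: first cell 'B' (not opp) -> no flip

Answer: (2,2)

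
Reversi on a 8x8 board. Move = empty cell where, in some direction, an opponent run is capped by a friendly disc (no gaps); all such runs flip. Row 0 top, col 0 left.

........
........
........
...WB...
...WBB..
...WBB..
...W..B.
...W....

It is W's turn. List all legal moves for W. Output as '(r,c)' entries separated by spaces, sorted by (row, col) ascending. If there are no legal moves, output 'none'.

(2,3): no bracket -> illegal
(2,4): no bracket -> illegal
(2,5): flips 1 -> legal
(3,5): flips 2 -> legal
(3,6): flips 2 -> legal
(4,6): flips 2 -> legal
(5,6): flips 2 -> legal
(5,7): no bracket -> illegal
(6,4): no bracket -> illegal
(6,5): flips 1 -> legal
(6,7): no bracket -> illegal
(7,5): no bracket -> illegal
(7,6): no bracket -> illegal
(7,7): flips 3 -> legal

Answer: (2,5) (3,5) (3,6) (4,6) (5,6) (6,5) (7,7)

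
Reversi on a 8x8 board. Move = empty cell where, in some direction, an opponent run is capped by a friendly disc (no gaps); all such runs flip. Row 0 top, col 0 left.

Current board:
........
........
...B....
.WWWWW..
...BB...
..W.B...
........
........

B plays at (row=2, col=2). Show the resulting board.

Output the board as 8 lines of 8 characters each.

Answer: ........
........
..BB....
.WWBWW..
...BB...
..W.B...
........
........

Derivation:
Place B at (2,2); scan 8 dirs for brackets.
Dir NW: first cell '.' (not opp) -> no flip
Dir N: first cell '.' (not opp) -> no flip
Dir NE: first cell '.' (not opp) -> no flip
Dir W: first cell '.' (not opp) -> no flip
Dir E: first cell 'B' (not opp) -> no flip
Dir SW: opp run (3,1), next='.' -> no flip
Dir S: opp run (3,2), next='.' -> no flip
Dir SE: opp run (3,3) capped by B -> flip
All flips: (3,3)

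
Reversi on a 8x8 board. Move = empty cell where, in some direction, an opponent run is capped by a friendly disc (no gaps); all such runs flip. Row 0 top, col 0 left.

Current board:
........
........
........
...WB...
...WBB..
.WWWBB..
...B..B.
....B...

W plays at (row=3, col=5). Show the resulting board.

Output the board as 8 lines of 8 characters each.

Answer: ........
........
........
...WWW..
...WWB..
.WWWBB..
...B..B.
....B...

Derivation:
Place W at (3,5); scan 8 dirs for brackets.
Dir NW: first cell '.' (not opp) -> no flip
Dir N: first cell '.' (not opp) -> no flip
Dir NE: first cell '.' (not opp) -> no flip
Dir W: opp run (3,4) capped by W -> flip
Dir E: first cell '.' (not opp) -> no flip
Dir SW: opp run (4,4) capped by W -> flip
Dir S: opp run (4,5) (5,5), next='.' -> no flip
Dir SE: first cell '.' (not opp) -> no flip
All flips: (3,4) (4,4)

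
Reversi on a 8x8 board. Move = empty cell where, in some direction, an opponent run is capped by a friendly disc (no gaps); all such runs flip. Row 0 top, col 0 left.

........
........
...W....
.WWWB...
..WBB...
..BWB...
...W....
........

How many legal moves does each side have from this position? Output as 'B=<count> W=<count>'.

-- B to move --
(1,2): flips 1 -> legal
(1,3): flips 2 -> legal
(1,4): no bracket -> illegal
(2,0): no bracket -> illegal
(2,1): flips 1 -> legal
(2,2): flips 3 -> legal
(2,4): no bracket -> illegal
(3,0): flips 3 -> legal
(4,0): no bracket -> illegal
(4,1): flips 1 -> legal
(5,1): no bracket -> illegal
(6,2): flips 1 -> legal
(6,4): no bracket -> illegal
(7,2): flips 1 -> legal
(7,3): flips 2 -> legal
(7,4): flips 1 -> legal
B mobility = 10
-- W to move --
(2,4): no bracket -> illegal
(2,5): no bracket -> illegal
(3,5): flips 2 -> legal
(4,1): flips 1 -> legal
(4,5): flips 4 -> legal
(5,1): flips 1 -> legal
(5,5): flips 2 -> legal
(6,1): no bracket -> illegal
(6,2): flips 1 -> legal
(6,4): no bracket -> illegal
(6,5): flips 2 -> legal
W mobility = 7

Answer: B=10 W=7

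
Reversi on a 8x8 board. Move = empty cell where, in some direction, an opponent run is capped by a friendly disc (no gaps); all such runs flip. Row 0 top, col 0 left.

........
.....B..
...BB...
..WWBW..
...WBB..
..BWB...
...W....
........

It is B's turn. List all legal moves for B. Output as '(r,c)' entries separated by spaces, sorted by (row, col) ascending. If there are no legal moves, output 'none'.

(2,1): flips 2 -> legal
(2,2): flips 1 -> legal
(2,5): flips 1 -> legal
(2,6): flips 1 -> legal
(3,1): flips 2 -> legal
(3,6): flips 1 -> legal
(4,1): flips 1 -> legal
(4,2): flips 2 -> legal
(4,6): flips 1 -> legal
(6,2): flips 1 -> legal
(6,4): no bracket -> illegal
(7,2): flips 1 -> legal
(7,3): flips 4 -> legal
(7,4): flips 1 -> legal

Answer: (2,1) (2,2) (2,5) (2,6) (3,1) (3,6) (4,1) (4,2) (4,6) (6,2) (7,2) (7,3) (7,4)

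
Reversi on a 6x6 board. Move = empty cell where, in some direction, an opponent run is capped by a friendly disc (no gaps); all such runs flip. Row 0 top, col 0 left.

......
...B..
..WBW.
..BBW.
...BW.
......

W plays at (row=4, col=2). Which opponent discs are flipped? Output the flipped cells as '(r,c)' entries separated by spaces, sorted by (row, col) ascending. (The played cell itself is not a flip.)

Answer: (3,2) (3,3) (4,3)

Derivation:
Dir NW: first cell '.' (not opp) -> no flip
Dir N: opp run (3,2) capped by W -> flip
Dir NE: opp run (3,3) capped by W -> flip
Dir W: first cell '.' (not opp) -> no flip
Dir E: opp run (4,3) capped by W -> flip
Dir SW: first cell '.' (not opp) -> no flip
Dir S: first cell '.' (not opp) -> no flip
Dir SE: first cell '.' (not opp) -> no flip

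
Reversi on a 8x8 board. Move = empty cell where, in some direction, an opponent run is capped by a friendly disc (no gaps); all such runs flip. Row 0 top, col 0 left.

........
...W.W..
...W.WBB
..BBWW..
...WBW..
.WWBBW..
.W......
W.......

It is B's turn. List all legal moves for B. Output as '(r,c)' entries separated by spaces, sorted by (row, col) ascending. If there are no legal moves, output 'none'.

Answer: (0,3) (0,4) (1,4) (2,4) (3,6) (4,2) (4,6) (5,0) (5,6) (6,6)

Derivation:
(0,2): no bracket -> illegal
(0,3): flips 2 -> legal
(0,4): flips 1 -> legal
(0,5): no bracket -> illegal
(0,6): no bracket -> illegal
(1,2): no bracket -> illegal
(1,4): flips 1 -> legal
(1,6): no bracket -> illegal
(2,2): no bracket -> illegal
(2,4): flips 2 -> legal
(3,6): flips 3 -> legal
(4,0): no bracket -> illegal
(4,1): no bracket -> illegal
(4,2): flips 1 -> legal
(4,6): flips 1 -> legal
(5,0): flips 2 -> legal
(5,6): flips 1 -> legal
(6,0): no bracket -> illegal
(6,2): no bracket -> illegal
(6,3): no bracket -> illegal
(6,4): no bracket -> illegal
(6,5): no bracket -> illegal
(6,6): flips 1 -> legal
(7,1): no bracket -> illegal
(7,2): no bracket -> illegal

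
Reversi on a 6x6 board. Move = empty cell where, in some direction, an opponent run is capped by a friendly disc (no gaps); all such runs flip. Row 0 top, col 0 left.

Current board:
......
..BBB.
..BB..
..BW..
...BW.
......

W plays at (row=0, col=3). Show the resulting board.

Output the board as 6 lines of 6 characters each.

Place W at (0,3); scan 8 dirs for brackets.
Dir NW: edge -> no flip
Dir N: edge -> no flip
Dir NE: edge -> no flip
Dir W: first cell '.' (not opp) -> no flip
Dir E: first cell '.' (not opp) -> no flip
Dir SW: opp run (1,2), next='.' -> no flip
Dir S: opp run (1,3) (2,3) capped by W -> flip
Dir SE: opp run (1,4), next='.' -> no flip
All flips: (1,3) (2,3)

Answer: ...W..
..BWB.
..BW..
..BW..
...BW.
......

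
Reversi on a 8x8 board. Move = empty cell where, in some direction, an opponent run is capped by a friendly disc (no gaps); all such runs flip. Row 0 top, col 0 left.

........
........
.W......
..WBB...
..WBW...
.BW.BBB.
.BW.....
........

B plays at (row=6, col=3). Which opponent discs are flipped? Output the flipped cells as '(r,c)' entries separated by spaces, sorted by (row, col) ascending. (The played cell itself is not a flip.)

Answer: (6,2)

Derivation:
Dir NW: opp run (5,2), next='.' -> no flip
Dir N: first cell '.' (not opp) -> no flip
Dir NE: first cell 'B' (not opp) -> no flip
Dir W: opp run (6,2) capped by B -> flip
Dir E: first cell '.' (not opp) -> no flip
Dir SW: first cell '.' (not opp) -> no flip
Dir S: first cell '.' (not opp) -> no flip
Dir SE: first cell '.' (not opp) -> no flip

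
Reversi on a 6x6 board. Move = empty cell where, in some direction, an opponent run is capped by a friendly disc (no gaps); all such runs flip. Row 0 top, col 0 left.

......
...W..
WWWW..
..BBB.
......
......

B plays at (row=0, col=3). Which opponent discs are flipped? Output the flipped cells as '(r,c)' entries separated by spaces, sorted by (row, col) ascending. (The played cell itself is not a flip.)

Answer: (1,3) (2,3)

Derivation:
Dir NW: edge -> no flip
Dir N: edge -> no flip
Dir NE: edge -> no flip
Dir W: first cell '.' (not opp) -> no flip
Dir E: first cell '.' (not opp) -> no flip
Dir SW: first cell '.' (not opp) -> no flip
Dir S: opp run (1,3) (2,3) capped by B -> flip
Dir SE: first cell '.' (not opp) -> no flip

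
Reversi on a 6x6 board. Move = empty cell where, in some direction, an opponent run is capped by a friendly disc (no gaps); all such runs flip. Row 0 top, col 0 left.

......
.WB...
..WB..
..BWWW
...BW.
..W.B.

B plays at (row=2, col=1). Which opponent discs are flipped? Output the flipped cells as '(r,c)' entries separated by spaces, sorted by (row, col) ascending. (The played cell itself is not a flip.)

Answer: (2,2)

Derivation:
Dir NW: first cell '.' (not opp) -> no flip
Dir N: opp run (1,1), next='.' -> no flip
Dir NE: first cell 'B' (not opp) -> no flip
Dir W: first cell '.' (not opp) -> no flip
Dir E: opp run (2,2) capped by B -> flip
Dir SW: first cell '.' (not opp) -> no flip
Dir S: first cell '.' (not opp) -> no flip
Dir SE: first cell 'B' (not opp) -> no flip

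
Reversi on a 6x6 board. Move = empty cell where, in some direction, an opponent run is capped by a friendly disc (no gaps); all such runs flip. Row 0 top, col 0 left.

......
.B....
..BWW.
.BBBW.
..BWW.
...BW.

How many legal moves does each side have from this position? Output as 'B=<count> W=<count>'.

Answer: B=7 W=6

Derivation:
-- B to move --
(1,2): no bracket -> illegal
(1,3): flips 1 -> legal
(1,4): flips 1 -> legal
(1,5): flips 1 -> legal
(2,5): flips 2 -> legal
(3,5): flips 2 -> legal
(4,5): flips 2 -> legal
(5,2): no bracket -> illegal
(5,5): flips 2 -> legal
B mobility = 7
-- W to move --
(0,0): flips 3 -> legal
(0,1): no bracket -> illegal
(0,2): no bracket -> illegal
(1,0): no bracket -> illegal
(1,2): no bracket -> illegal
(1,3): no bracket -> illegal
(2,0): no bracket -> illegal
(2,1): flips 2 -> legal
(3,0): flips 3 -> legal
(4,0): no bracket -> illegal
(4,1): flips 2 -> legal
(5,1): flips 2 -> legal
(5,2): flips 1 -> legal
W mobility = 6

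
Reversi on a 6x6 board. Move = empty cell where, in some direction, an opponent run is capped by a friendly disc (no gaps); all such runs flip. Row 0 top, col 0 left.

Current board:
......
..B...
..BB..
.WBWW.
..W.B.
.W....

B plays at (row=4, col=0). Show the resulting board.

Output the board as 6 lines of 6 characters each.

Place B at (4,0); scan 8 dirs for brackets.
Dir NW: edge -> no flip
Dir N: first cell '.' (not opp) -> no flip
Dir NE: opp run (3,1) capped by B -> flip
Dir W: edge -> no flip
Dir E: first cell '.' (not opp) -> no flip
Dir SW: edge -> no flip
Dir S: first cell '.' (not opp) -> no flip
Dir SE: opp run (5,1), next=edge -> no flip
All flips: (3,1)

Answer: ......
..B...
..BB..
.BBWW.
B.W.B.
.W....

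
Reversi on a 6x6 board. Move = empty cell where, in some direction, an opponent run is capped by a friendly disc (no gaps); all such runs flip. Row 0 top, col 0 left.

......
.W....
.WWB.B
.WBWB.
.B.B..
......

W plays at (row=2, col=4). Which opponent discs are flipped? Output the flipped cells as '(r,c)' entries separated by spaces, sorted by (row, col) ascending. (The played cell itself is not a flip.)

Dir NW: first cell '.' (not opp) -> no flip
Dir N: first cell '.' (not opp) -> no flip
Dir NE: first cell '.' (not opp) -> no flip
Dir W: opp run (2,3) capped by W -> flip
Dir E: opp run (2,5), next=edge -> no flip
Dir SW: first cell 'W' (not opp) -> no flip
Dir S: opp run (3,4), next='.' -> no flip
Dir SE: first cell '.' (not opp) -> no flip

Answer: (2,3)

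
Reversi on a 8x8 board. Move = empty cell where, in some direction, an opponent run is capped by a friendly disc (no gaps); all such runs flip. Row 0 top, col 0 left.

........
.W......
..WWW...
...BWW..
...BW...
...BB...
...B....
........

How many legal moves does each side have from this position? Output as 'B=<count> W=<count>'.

Answer: B=9 W=6

Derivation:
-- B to move --
(0,0): flips 2 -> legal
(0,1): no bracket -> illegal
(0,2): no bracket -> illegal
(1,0): no bracket -> illegal
(1,2): no bracket -> illegal
(1,3): flips 1 -> legal
(1,4): flips 3 -> legal
(1,5): flips 1 -> legal
(2,0): no bracket -> illegal
(2,1): no bracket -> illegal
(2,5): flips 1 -> legal
(2,6): flips 2 -> legal
(3,1): no bracket -> illegal
(3,2): no bracket -> illegal
(3,6): flips 2 -> legal
(4,5): flips 1 -> legal
(4,6): no bracket -> illegal
(5,5): flips 1 -> legal
B mobility = 9
-- W to move --
(3,2): flips 1 -> legal
(4,2): flips 2 -> legal
(4,5): no bracket -> illegal
(5,2): flips 1 -> legal
(5,5): no bracket -> illegal
(6,2): flips 1 -> legal
(6,4): flips 1 -> legal
(6,5): no bracket -> illegal
(7,2): no bracket -> illegal
(7,3): flips 4 -> legal
(7,4): no bracket -> illegal
W mobility = 6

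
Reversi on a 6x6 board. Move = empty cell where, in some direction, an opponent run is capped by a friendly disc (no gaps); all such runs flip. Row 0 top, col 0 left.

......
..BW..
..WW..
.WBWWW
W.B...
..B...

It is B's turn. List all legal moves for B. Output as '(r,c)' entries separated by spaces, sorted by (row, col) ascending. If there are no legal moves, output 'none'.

(0,2): no bracket -> illegal
(0,3): no bracket -> illegal
(0,4): no bracket -> illegal
(1,1): no bracket -> illegal
(1,4): flips 2 -> legal
(2,0): flips 1 -> legal
(2,1): no bracket -> illegal
(2,4): flips 1 -> legal
(2,5): no bracket -> illegal
(3,0): flips 1 -> legal
(4,1): no bracket -> illegal
(4,3): no bracket -> illegal
(4,4): no bracket -> illegal
(4,5): flips 2 -> legal
(5,0): no bracket -> illegal
(5,1): no bracket -> illegal

Answer: (1,4) (2,0) (2,4) (3,0) (4,5)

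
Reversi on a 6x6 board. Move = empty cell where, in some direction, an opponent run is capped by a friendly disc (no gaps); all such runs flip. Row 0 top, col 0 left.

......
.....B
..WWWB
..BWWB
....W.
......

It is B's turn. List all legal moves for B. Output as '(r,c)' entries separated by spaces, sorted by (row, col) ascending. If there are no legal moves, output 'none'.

Answer: (1,2) (1,3) (1,4) (2,1) (4,2) (4,3) (5,3)

Derivation:
(1,1): no bracket -> illegal
(1,2): flips 1 -> legal
(1,3): flips 1 -> legal
(1,4): flips 1 -> legal
(2,1): flips 3 -> legal
(3,1): no bracket -> illegal
(4,2): flips 2 -> legal
(4,3): flips 1 -> legal
(4,5): no bracket -> illegal
(5,3): flips 1 -> legal
(5,4): no bracket -> illegal
(5,5): no bracket -> illegal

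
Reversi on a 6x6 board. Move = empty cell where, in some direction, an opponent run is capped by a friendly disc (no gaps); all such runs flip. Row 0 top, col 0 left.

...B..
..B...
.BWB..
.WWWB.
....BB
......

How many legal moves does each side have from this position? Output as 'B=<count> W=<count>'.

-- B to move --
(1,1): flips 2 -> legal
(1,3): no bracket -> illegal
(2,0): no bracket -> illegal
(2,4): no bracket -> illegal
(3,0): flips 3 -> legal
(4,0): no bracket -> illegal
(4,1): flips 2 -> legal
(4,2): flips 2 -> legal
(4,3): flips 2 -> legal
B mobility = 5
-- W to move --
(0,1): no bracket -> illegal
(0,2): flips 1 -> legal
(0,4): no bracket -> illegal
(1,0): flips 1 -> legal
(1,1): flips 1 -> legal
(1,3): flips 1 -> legal
(1,4): flips 1 -> legal
(2,0): flips 1 -> legal
(2,4): flips 1 -> legal
(2,5): no bracket -> illegal
(3,0): no bracket -> illegal
(3,5): flips 1 -> legal
(4,3): no bracket -> illegal
(5,3): no bracket -> illegal
(5,4): no bracket -> illegal
(5,5): flips 1 -> legal
W mobility = 9

Answer: B=5 W=9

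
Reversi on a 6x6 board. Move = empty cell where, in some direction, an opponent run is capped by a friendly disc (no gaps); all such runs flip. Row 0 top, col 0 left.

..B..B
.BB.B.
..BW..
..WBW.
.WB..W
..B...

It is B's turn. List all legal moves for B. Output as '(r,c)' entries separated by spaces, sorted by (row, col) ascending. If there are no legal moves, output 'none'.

Answer: (1,3) (2,4) (3,0) (3,1) (3,5) (4,0) (5,0)

Derivation:
(1,3): flips 1 -> legal
(2,1): no bracket -> illegal
(2,4): flips 1 -> legal
(2,5): no bracket -> illegal
(3,0): flips 1 -> legal
(3,1): flips 1 -> legal
(3,5): flips 1 -> legal
(4,0): flips 1 -> legal
(4,3): no bracket -> illegal
(4,4): no bracket -> illegal
(5,0): flips 3 -> legal
(5,1): no bracket -> illegal
(5,4): no bracket -> illegal
(5,5): no bracket -> illegal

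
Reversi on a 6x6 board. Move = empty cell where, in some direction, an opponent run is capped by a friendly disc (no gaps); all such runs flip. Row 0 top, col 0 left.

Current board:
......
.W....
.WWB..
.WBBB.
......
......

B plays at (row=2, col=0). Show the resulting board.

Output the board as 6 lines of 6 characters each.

Place B at (2,0); scan 8 dirs for brackets.
Dir NW: edge -> no flip
Dir N: first cell '.' (not opp) -> no flip
Dir NE: opp run (1,1), next='.' -> no flip
Dir W: edge -> no flip
Dir E: opp run (2,1) (2,2) capped by B -> flip
Dir SW: edge -> no flip
Dir S: first cell '.' (not opp) -> no flip
Dir SE: opp run (3,1), next='.' -> no flip
All flips: (2,1) (2,2)

Answer: ......
.W....
BBBB..
.WBBB.
......
......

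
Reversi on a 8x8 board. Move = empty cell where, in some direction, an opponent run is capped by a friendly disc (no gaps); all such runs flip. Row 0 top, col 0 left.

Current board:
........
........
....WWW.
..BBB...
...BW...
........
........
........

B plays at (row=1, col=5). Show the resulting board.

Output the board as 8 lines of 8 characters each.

Answer: ........
.....B..
....BWW.
..BBB...
...BW...
........
........
........

Derivation:
Place B at (1,5); scan 8 dirs for brackets.
Dir NW: first cell '.' (not opp) -> no flip
Dir N: first cell '.' (not opp) -> no flip
Dir NE: first cell '.' (not opp) -> no flip
Dir W: first cell '.' (not opp) -> no flip
Dir E: first cell '.' (not opp) -> no flip
Dir SW: opp run (2,4) capped by B -> flip
Dir S: opp run (2,5), next='.' -> no flip
Dir SE: opp run (2,6), next='.' -> no flip
All flips: (2,4)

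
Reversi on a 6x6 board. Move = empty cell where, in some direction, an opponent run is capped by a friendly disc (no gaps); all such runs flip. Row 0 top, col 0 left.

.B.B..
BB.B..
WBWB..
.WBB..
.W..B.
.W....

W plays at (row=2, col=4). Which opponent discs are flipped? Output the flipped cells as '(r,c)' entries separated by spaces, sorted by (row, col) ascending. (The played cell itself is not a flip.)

Answer: (2,3)

Derivation:
Dir NW: opp run (1,3), next='.' -> no flip
Dir N: first cell '.' (not opp) -> no flip
Dir NE: first cell '.' (not opp) -> no flip
Dir W: opp run (2,3) capped by W -> flip
Dir E: first cell '.' (not opp) -> no flip
Dir SW: opp run (3,3), next='.' -> no flip
Dir S: first cell '.' (not opp) -> no flip
Dir SE: first cell '.' (not opp) -> no flip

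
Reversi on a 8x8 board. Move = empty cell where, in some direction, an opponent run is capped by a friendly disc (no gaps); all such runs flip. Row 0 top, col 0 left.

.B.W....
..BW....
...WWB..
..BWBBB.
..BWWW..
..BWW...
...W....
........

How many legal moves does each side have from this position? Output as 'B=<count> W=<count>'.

Answer: B=12 W=12

Derivation:
-- B to move --
(0,2): flips 2 -> legal
(0,4): no bracket -> illegal
(1,4): flips 3 -> legal
(1,5): flips 2 -> legal
(2,2): flips 2 -> legal
(4,6): flips 3 -> legal
(5,5): flips 3 -> legal
(5,6): flips 1 -> legal
(6,2): flips 2 -> legal
(6,4): flips 3 -> legal
(6,5): flips 2 -> legal
(7,2): flips 3 -> legal
(7,3): no bracket -> illegal
(7,4): flips 1 -> legal
B mobility = 12
-- W to move --
(0,0): no bracket -> illegal
(0,2): no bracket -> illegal
(1,0): no bracket -> illegal
(1,1): flips 1 -> legal
(1,4): no bracket -> illegal
(1,5): flips 2 -> legal
(1,6): flips 2 -> legal
(2,1): flips 2 -> legal
(2,2): no bracket -> illegal
(2,6): flips 2 -> legal
(2,7): flips 1 -> legal
(3,1): flips 2 -> legal
(3,7): flips 3 -> legal
(4,1): flips 3 -> legal
(4,6): flips 1 -> legal
(4,7): no bracket -> illegal
(5,1): flips 2 -> legal
(6,1): flips 1 -> legal
(6,2): no bracket -> illegal
W mobility = 12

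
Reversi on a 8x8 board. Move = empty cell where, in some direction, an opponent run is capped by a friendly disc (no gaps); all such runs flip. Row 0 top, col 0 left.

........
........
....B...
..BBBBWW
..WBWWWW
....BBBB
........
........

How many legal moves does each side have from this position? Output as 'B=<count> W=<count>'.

Answer: B=6 W=13

Derivation:
-- B to move --
(2,5): no bracket -> illegal
(2,6): flips 2 -> legal
(2,7): flips 4 -> legal
(3,1): no bracket -> illegal
(4,1): flips 1 -> legal
(5,1): flips 1 -> legal
(5,2): flips 1 -> legal
(5,3): flips 1 -> legal
B mobility = 6
-- W to move --
(1,3): flips 2 -> legal
(1,4): flips 2 -> legal
(1,5): flips 2 -> legal
(2,1): no bracket -> illegal
(2,2): flips 2 -> legal
(2,3): flips 1 -> legal
(2,5): flips 1 -> legal
(2,6): flips 1 -> legal
(3,1): flips 4 -> legal
(4,1): no bracket -> illegal
(5,2): no bracket -> illegal
(5,3): no bracket -> illegal
(6,3): flips 1 -> legal
(6,4): flips 2 -> legal
(6,5): flips 2 -> legal
(6,6): flips 2 -> legal
(6,7): flips 2 -> legal
W mobility = 13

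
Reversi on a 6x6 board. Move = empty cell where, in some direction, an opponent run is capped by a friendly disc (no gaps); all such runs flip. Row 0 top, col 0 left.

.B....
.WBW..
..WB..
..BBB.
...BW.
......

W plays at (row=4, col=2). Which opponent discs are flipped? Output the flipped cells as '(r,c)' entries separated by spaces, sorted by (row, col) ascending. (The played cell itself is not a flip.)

Dir NW: first cell '.' (not opp) -> no flip
Dir N: opp run (3,2) capped by W -> flip
Dir NE: opp run (3,3), next='.' -> no flip
Dir W: first cell '.' (not opp) -> no flip
Dir E: opp run (4,3) capped by W -> flip
Dir SW: first cell '.' (not opp) -> no flip
Dir S: first cell '.' (not opp) -> no flip
Dir SE: first cell '.' (not opp) -> no flip

Answer: (3,2) (4,3)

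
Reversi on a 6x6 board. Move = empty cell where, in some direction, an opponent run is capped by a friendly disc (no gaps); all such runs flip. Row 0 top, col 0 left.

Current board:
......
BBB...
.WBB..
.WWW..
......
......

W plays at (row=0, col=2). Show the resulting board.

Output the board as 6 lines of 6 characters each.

Answer: ..W...
BBW...
.WWB..
.WWW..
......
......

Derivation:
Place W at (0,2); scan 8 dirs for brackets.
Dir NW: edge -> no flip
Dir N: edge -> no flip
Dir NE: edge -> no flip
Dir W: first cell '.' (not opp) -> no flip
Dir E: first cell '.' (not opp) -> no flip
Dir SW: opp run (1,1), next='.' -> no flip
Dir S: opp run (1,2) (2,2) capped by W -> flip
Dir SE: first cell '.' (not opp) -> no flip
All flips: (1,2) (2,2)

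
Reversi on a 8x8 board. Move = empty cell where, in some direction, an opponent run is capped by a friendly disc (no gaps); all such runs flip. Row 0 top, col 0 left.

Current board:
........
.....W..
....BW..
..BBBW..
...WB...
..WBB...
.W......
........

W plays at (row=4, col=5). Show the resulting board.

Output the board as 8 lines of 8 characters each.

Place W at (4,5); scan 8 dirs for brackets.
Dir NW: opp run (3,4), next='.' -> no flip
Dir N: first cell 'W' (not opp) -> no flip
Dir NE: first cell '.' (not opp) -> no flip
Dir W: opp run (4,4) capped by W -> flip
Dir E: first cell '.' (not opp) -> no flip
Dir SW: opp run (5,4), next='.' -> no flip
Dir S: first cell '.' (not opp) -> no flip
Dir SE: first cell '.' (not opp) -> no flip
All flips: (4,4)

Answer: ........
.....W..
....BW..
..BBBW..
...WWW..
..WBB...
.W......
........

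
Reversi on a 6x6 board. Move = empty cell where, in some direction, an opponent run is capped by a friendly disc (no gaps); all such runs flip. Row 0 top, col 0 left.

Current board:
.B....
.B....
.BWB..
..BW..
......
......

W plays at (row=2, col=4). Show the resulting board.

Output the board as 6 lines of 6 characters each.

Place W at (2,4); scan 8 dirs for brackets.
Dir NW: first cell '.' (not opp) -> no flip
Dir N: first cell '.' (not opp) -> no flip
Dir NE: first cell '.' (not opp) -> no flip
Dir W: opp run (2,3) capped by W -> flip
Dir E: first cell '.' (not opp) -> no flip
Dir SW: first cell 'W' (not opp) -> no flip
Dir S: first cell '.' (not opp) -> no flip
Dir SE: first cell '.' (not opp) -> no flip
All flips: (2,3)

Answer: .B....
.B....
.BWWW.
..BW..
......
......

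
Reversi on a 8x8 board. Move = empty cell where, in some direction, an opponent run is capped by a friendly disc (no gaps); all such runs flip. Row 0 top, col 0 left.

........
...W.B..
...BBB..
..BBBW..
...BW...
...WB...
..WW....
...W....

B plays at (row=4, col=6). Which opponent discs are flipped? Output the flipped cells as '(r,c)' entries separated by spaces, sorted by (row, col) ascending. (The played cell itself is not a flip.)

Answer: (3,5)

Derivation:
Dir NW: opp run (3,5) capped by B -> flip
Dir N: first cell '.' (not opp) -> no flip
Dir NE: first cell '.' (not opp) -> no flip
Dir W: first cell '.' (not opp) -> no flip
Dir E: first cell '.' (not opp) -> no flip
Dir SW: first cell '.' (not opp) -> no flip
Dir S: first cell '.' (not opp) -> no flip
Dir SE: first cell '.' (not opp) -> no flip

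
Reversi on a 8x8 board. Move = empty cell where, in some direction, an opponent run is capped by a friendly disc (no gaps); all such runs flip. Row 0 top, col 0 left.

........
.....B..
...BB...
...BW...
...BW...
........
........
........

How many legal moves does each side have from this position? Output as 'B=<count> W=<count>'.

-- B to move --
(2,5): flips 1 -> legal
(3,5): flips 1 -> legal
(4,5): flips 2 -> legal
(5,3): no bracket -> illegal
(5,4): flips 2 -> legal
(5,5): flips 1 -> legal
B mobility = 5
-- W to move --
(0,4): no bracket -> illegal
(0,5): no bracket -> illegal
(0,6): no bracket -> illegal
(1,2): flips 1 -> legal
(1,3): no bracket -> illegal
(1,4): flips 1 -> legal
(1,6): no bracket -> illegal
(2,2): flips 1 -> legal
(2,5): no bracket -> illegal
(2,6): no bracket -> illegal
(3,2): flips 1 -> legal
(3,5): no bracket -> illegal
(4,2): flips 1 -> legal
(5,2): flips 1 -> legal
(5,3): no bracket -> illegal
(5,4): no bracket -> illegal
W mobility = 6

Answer: B=5 W=6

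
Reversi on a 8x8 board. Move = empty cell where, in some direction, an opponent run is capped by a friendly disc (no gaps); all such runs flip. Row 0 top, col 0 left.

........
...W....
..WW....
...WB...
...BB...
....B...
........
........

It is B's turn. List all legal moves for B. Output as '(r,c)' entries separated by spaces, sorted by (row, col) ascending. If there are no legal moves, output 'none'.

Answer: (0,3) (1,1) (1,2) (3,2)

Derivation:
(0,2): no bracket -> illegal
(0,3): flips 3 -> legal
(0,4): no bracket -> illegal
(1,1): flips 2 -> legal
(1,2): flips 1 -> legal
(1,4): no bracket -> illegal
(2,1): no bracket -> illegal
(2,4): no bracket -> illegal
(3,1): no bracket -> illegal
(3,2): flips 1 -> legal
(4,2): no bracket -> illegal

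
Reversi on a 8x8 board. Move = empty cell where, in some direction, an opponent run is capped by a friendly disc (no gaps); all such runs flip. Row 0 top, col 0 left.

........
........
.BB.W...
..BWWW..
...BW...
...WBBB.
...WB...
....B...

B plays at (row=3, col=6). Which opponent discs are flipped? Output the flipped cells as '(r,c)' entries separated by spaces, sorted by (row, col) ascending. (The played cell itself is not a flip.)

Answer: (3,3) (3,4) (3,5)

Derivation:
Dir NW: first cell '.' (not opp) -> no flip
Dir N: first cell '.' (not opp) -> no flip
Dir NE: first cell '.' (not opp) -> no flip
Dir W: opp run (3,5) (3,4) (3,3) capped by B -> flip
Dir E: first cell '.' (not opp) -> no flip
Dir SW: first cell '.' (not opp) -> no flip
Dir S: first cell '.' (not opp) -> no flip
Dir SE: first cell '.' (not opp) -> no flip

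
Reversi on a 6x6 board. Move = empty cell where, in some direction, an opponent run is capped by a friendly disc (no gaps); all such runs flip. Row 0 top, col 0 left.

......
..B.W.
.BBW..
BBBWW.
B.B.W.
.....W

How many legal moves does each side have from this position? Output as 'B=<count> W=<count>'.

Answer: B=4 W=5

Derivation:
-- B to move --
(0,3): no bracket -> illegal
(0,4): no bracket -> illegal
(0,5): flips 2 -> legal
(1,3): no bracket -> illegal
(1,5): no bracket -> illegal
(2,4): flips 2 -> legal
(2,5): no bracket -> illegal
(3,5): flips 2 -> legal
(4,3): no bracket -> illegal
(4,5): flips 2 -> legal
(5,3): no bracket -> illegal
(5,4): no bracket -> illegal
B mobility = 4
-- W to move --
(0,1): flips 1 -> legal
(0,2): no bracket -> illegal
(0,3): no bracket -> illegal
(1,0): no bracket -> illegal
(1,1): flips 1 -> legal
(1,3): no bracket -> illegal
(2,0): flips 2 -> legal
(4,1): flips 1 -> legal
(4,3): no bracket -> illegal
(5,0): no bracket -> illegal
(5,1): flips 1 -> legal
(5,2): no bracket -> illegal
(5,3): no bracket -> illegal
W mobility = 5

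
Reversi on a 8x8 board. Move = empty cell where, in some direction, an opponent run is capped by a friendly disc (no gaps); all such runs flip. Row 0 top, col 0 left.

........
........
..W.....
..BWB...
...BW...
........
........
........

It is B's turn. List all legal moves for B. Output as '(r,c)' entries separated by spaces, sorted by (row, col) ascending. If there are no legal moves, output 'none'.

Answer: (1,2) (2,3) (4,5) (5,4)

Derivation:
(1,1): no bracket -> illegal
(1,2): flips 1 -> legal
(1,3): no bracket -> illegal
(2,1): no bracket -> illegal
(2,3): flips 1 -> legal
(2,4): no bracket -> illegal
(3,1): no bracket -> illegal
(3,5): no bracket -> illegal
(4,2): no bracket -> illegal
(4,5): flips 1 -> legal
(5,3): no bracket -> illegal
(5,4): flips 1 -> legal
(5,5): no bracket -> illegal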